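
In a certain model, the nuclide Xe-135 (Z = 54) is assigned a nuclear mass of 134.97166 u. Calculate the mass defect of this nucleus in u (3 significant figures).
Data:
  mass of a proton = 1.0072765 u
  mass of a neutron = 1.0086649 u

With 54 protons and 81 neutrons (A = 135):
Total constituent mass: 54 × 1.0072765 + 81 × 1.0086649 = 136.0947879 u
Δm = 136.0947879 − 134.97166 = 1.1231279 u

1.12 u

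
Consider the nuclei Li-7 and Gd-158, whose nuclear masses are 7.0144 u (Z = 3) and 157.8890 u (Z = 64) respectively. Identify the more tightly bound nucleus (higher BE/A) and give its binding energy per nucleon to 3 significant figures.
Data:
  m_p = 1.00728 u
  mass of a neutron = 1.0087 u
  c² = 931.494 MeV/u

Gd-158; 8.22 MeV/nucleon

Li-7: Σm = 3(1.00728) + 4(1.0087) = 7.05664 u; Δm = 0.04224 u; E_B = 39.346 MeV; E_B/A = 5.621 MeV
Gd-158: Σm = 64(1.00728) + 94(1.0087) = 159.28372 u; Δm = 1.39472 u; E_B = 1299.2 MeV; E_B/A = 8.223 MeV
Gd-158 has the higher binding energy per nucleon, so it is the more tightly bound nucleus.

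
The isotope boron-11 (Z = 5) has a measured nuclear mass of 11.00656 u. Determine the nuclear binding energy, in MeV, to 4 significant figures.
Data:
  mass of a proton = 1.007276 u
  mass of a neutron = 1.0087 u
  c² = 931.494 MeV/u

With 5 protons and 6 neutrons (A = 11):
Total constituent mass: 5 × 1.007276 + 6 × 1.0087 = 11.088580 u
Mass defect Δm = 11.088580 − 11.00656 = 0.082020 u
Converting to energy: 0.082020 u × 931.494 MeV/u = 76.4011 MeV

76.40 MeV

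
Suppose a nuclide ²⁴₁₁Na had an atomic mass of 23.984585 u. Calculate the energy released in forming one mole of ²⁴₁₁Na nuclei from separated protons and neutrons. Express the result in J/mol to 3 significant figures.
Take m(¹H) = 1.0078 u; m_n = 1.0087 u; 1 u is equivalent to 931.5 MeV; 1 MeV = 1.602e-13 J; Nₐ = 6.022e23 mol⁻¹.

Mass of separated nucleons = 11(1.0078) + 13(1.0087) = 11.0858 + 13.1131 = 24.1989 u
The mass defect is 24.1989 − 23.984585 = 0.214315 u.
Binding energy = Δm·c² = 0.214315 × 931.5 MeV/u = 199.634 MeV
Per nucleus in joules: 199.634 MeV × 1.602e-13 J/MeV = 3.1981e-11 J
Per mole: 3.1981e-11 J × 6.022e23 mol⁻¹ = 1.9259e+13 J/mol

1.93e+13 J/mol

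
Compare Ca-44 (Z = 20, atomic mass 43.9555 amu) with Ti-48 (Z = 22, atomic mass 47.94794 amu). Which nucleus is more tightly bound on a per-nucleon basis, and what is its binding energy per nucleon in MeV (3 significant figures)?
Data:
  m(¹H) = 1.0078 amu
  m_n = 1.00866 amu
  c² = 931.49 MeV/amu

Ca-44: Σm = 20(1.0078) + 24(1.00866) = 44.36384 amu; Δm = 0.40834 amu; E_B = 380.365 MeV; E_B/A = 8.6447 MeV
Ti-48: Σm = 22(1.0078) + 26(1.00866) = 48.39676 amu; Δm = 0.44882 amu; E_B = 418.07 MeV; E_B/A = 8.710 MeV
Ti-48 has the higher binding energy per nucleon, so it is the more tightly bound nucleus.

Ti-48; 8.71 MeV/nucleon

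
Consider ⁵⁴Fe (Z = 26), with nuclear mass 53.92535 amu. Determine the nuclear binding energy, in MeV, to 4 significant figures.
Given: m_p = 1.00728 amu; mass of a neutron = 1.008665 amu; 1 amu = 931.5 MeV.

471.9 MeV

Z = 26, so N = A − Z = 54 − 26 = 28.
Σm = 26·m_p + 28·m_n = 26.18928 + 28.242620 = 54.431900 amu
Δm = 54.431900 − 53.92535 = 0.506550 amu
E_B = 0.506550 × 931.5 = 471.851 MeV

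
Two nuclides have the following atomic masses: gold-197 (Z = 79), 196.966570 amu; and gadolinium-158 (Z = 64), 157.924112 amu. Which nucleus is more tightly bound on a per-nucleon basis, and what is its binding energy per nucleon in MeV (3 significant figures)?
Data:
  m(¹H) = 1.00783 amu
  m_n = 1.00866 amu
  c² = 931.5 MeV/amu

gadolinium-158; 8.20 MeV/nucleon

gold-197: Σm = 79(1.00783) + 118(1.00866) = 198.64045 amu; Δm = 1.673880 amu; E_B = 1559.22 MeV; E_B/A = 7.9148 MeV
gadolinium-158: Σm = 64(1.00783) + 94(1.00866) = 159.31516 amu; Δm = 1.391048 amu; E_B = 1295.8 MeV; E_B/A = 8.201 MeV
gadolinium-158 has the higher binding energy per nucleon, so it is the more tightly bound nucleus.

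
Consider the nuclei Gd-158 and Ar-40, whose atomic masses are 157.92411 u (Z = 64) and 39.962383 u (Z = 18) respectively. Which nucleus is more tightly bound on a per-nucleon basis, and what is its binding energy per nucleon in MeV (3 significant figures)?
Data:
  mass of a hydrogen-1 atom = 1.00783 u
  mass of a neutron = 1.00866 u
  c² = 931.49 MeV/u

Gd-158: Σm = 64(1.00783) + 94(1.00866) = 159.31516 u; Δm = 1.39105 u; E_B = 1295.7 MeV; E_B/A = 8.201 MeV
Ar-40: Σm = 18(1.00783) + 22(1.00866) = 40.33146 u; Δm = 0.369077 u; E_B = 343.79 MeV; E_B/A = 8.5948 MeV
Ar-40 has the higher binding energy per nucleon, so it is the more tightly bound nucleus.

Ar-40; 8.59 MeV/nucleon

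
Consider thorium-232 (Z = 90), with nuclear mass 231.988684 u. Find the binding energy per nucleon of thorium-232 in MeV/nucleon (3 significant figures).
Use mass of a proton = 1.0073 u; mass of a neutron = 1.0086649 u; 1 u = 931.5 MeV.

Total constituent mass: 90 × 1.0073 + 142 × 1.0086649 = 233.8874158 u
The mass defect is 233.8874158 − 231.988684 = 1.8987318 u.
Binding energy = Δm·c² = 1.8987318 × 931.5 MeV/u = 1768.67 MeV
BE/A = 1768.67 MeV / 232 = 7.624 MeV/nucleon

7.62 MeV/nucleon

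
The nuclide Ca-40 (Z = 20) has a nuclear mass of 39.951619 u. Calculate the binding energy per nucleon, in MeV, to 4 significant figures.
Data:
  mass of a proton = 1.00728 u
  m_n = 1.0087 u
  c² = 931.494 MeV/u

Σm = 20·m_p + 20·m_n = 20.14560 + 20.1740 = 40.31960 u
Mass defect Δm = 40.31960 − 39.951619 = 0.367981 u
E_B = 0.367981 × 931.494 = 342.772 MeV
Dividing by A = 40 gives 8.569 MeV per nucleon.

8.569 MeV/nucleon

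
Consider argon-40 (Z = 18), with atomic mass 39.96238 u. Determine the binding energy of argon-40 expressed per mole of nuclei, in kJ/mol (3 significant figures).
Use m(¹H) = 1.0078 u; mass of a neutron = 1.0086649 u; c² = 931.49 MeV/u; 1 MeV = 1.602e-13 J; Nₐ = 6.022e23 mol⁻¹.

Σm = 18·m(¹H) + 22·m_n = 18.1404 + 22.1906278 = 40.3310278 u
Mass defect Δm = 40.3310278 − 39.96238 = 0.3686478 u
Converting to energy: 0.3686478 u × 931.49 MeV/u = 343.392 MeV
Per nucleus in joules: 343.392 MeV × 1.602e-13 J/MeV = 5.5011e-11 J
Per mole: 5.5011e-11 J × 6.022e23 mol⁻¹ = 3.3128e+13 J/mol

3.31e+10 kJ/mol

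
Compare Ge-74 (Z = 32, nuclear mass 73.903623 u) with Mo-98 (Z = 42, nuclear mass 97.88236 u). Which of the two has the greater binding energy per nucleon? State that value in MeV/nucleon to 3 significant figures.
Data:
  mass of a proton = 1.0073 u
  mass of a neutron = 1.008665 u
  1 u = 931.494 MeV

Ge-74; 8.73 MeV/nucleon

Ge-74: Σm = 32(1.0073) + 42(1.008665) = 74.597530 u; Δm = 0.693907 u; E_B = 646.37 MeV; E_B/A = 8.7347 MeV
Mo-98: Σm = 42(1.0073) + 56(1.008665) = 98.791840 u; Δm = 0.909480 u; E_B = 847.175 MeV; E_B/A = 8.6446 MeV
Ge-74 has the higher binding energy per nucleon, so it is the more tightly bound nucleus.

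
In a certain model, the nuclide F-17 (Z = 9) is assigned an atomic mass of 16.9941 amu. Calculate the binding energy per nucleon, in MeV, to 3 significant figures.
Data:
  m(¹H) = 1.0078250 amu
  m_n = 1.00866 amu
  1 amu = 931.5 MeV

The nucleus contains 9 protons and 17 − 9 = 8 neutrons.
Total constituent mass: 9 × 1.0078250 + 8 × 1.00866 = 17.1397050 amu
Δm = 17.1397050 − 16.9941 = 0.1456050 amu
E_B = 0.1456050 × 931.5 = 135.631 MeV
BE/A = 135.631 MeV / 17 = 7.978 MeV/nucleon

7.98 MeV/nucleon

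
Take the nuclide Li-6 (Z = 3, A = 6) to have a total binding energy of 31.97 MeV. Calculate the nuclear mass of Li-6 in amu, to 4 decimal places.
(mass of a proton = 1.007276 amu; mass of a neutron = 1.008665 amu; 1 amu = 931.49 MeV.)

Mass defect = 31.97 MeV / (931.49 MeV/amu) = 0.034321 amu
Constituent mass = 3(1.007276) + 3(1.008665) = 6.047823 amu
Nuclear mass = 6.047823 − 0.034321 = 6.013502 amu ≈ 6.0135 amu (to 4 decimal places)

6.0135 amu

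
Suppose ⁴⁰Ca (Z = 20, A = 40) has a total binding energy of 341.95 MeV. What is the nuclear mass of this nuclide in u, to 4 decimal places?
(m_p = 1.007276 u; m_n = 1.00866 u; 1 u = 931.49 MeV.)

Mass defect = 341.95 MeV / (931.49 MeV/u) = 0.367100 u
Constituent mass = 20(1.007276) + 20(1.00866) = 40.318720 u
Nuclear mass = 40.318720 − 0.367100 = 39.951620 u ≈ 39.9516 u (to 4 decimal places)

39.9516 u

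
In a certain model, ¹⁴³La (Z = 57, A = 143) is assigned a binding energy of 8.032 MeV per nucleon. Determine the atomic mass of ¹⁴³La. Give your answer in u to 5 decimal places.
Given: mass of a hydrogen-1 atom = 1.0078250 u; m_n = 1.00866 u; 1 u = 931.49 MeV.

142.95773 u

Total binding energy = 143 × 8.032 = 1148.576 MeV
Mass defect = 1148.576 MeV / (931.49 MeV/u) = 1.2330524 u
Constituent mass = 57(1.0078250) + 86(1.00866) = 144.1907850 u
Atomic mass = 144.1907850 − 1.2330524 = 142.9577326 u ≈ 142.95773 u (to 5 decimal places)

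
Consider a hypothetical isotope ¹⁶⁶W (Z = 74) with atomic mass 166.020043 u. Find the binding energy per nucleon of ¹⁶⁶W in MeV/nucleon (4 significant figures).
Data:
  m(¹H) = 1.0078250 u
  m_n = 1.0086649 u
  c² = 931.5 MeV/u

Z = 74, so N = A − Z = 166 − 74 = 92.
Total constituent mass: 74 × 1.0078250 + 92 × 1.0086649 = 167.3762208 u
Δm = 167.3762208 − 166.020043 = 1.3561778 u
E_B = 1.3561778 × 931.5 = 1263.28 MeV
Dividing by A = 166 gives 7.610 MeV per nucleon.

7.610 MeV/nucleon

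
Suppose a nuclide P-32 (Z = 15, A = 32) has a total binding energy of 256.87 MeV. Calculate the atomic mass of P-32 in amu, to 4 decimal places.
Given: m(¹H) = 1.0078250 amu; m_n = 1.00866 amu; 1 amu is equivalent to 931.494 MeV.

31.9888 amu

Mass defect = 256.87 MeV / (931.494 MeV/amu) = 0.275761 amu
Constituent mass = 15(1.0078250) + 17(1.00866) = 32.2645950 amu
Atomic mass = 32.2645950 − 0.275761 = 31.9888340 amu ≈ 31.9888 amu (to 4 decimal places)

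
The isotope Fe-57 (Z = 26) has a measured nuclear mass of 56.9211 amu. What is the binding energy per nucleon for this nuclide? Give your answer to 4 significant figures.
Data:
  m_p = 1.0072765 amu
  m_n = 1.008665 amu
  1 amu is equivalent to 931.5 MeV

8.771 MeV/nucleon

Mass of separated nucleons = 26(1.0072765) + 31(1.008665) = 26.1891890 + 31.268615 = 57.4578040 amu
Δm = 57.4578040 − 56.9211 = 0.5367040 amu
E_B = 0.5367040 × 931.5 = 499.940 MeV
Per nucleon: 499.940 / 57 = 8.771 MeV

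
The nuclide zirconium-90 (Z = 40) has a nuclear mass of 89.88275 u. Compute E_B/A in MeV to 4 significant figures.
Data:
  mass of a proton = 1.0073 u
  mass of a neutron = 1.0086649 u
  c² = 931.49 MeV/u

Total constituent mass: 40 × 1.0073 + 50 × 1.0086649 = 90.7252450 u
Δm = 90.7252450 − 89.88275 = 0.8424950 u
Binding energy = Δm·c² = 0.8424950 × 931.49 MeV/u = 784.776 MeV
Dividing by A = 90 gives 8.720 MeV per nucleon.

8.720 MeV/nucleon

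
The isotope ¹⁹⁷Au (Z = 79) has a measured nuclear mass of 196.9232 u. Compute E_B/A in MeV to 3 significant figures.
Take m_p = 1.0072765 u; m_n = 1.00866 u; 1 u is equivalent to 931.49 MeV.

Σm = 79·m_p + 118·m_n = 79.5748435 + 119.02188 = 198.5967235 u
Mass defect Δm = 198.5967235 − 196.9232 = 1.6735235 u
Converting to energy: 1.6735235 u × 931.49 MeV/u = 1558.87 MeV
Dividing by A = 197 gives 7.913 MeV per nucleon.

7.91 MeV/nucleon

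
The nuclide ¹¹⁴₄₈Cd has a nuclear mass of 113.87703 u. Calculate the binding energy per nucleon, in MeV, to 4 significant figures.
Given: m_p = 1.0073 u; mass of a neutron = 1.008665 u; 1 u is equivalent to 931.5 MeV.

8.541 MeV/nucleon

Mass of separated nucleons = 48(1.0073) + 66(1.008665) = 48.3504 + 66.571890 = 114.922290 u
Δm = 114.922290 − 113.87703 = 1.045260 u
Binding energy = Δm·c² = 1.045260 × 931.5 MeV/u = 973.660 MeV
Dividing by A = 114 gives 8.541 MeV per nucleon.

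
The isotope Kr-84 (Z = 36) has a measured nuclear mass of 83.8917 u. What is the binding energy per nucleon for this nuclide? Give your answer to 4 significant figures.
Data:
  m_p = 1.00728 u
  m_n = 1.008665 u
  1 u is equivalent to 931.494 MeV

8.719 MeV/nucleon

With 36 protons and 48 neutrons (A = 84):
Total constituent mass: 36 × 1.00728 + 48 × 1.008665 = 84.678000 u
Mass defect Δm = 84.678000 − 83.8917 = 0.786300 u
E_B = 0.786300 × 931.494 = 732.434 MeV
Per nucleon: 732.434 / 84 = 8.719 MeV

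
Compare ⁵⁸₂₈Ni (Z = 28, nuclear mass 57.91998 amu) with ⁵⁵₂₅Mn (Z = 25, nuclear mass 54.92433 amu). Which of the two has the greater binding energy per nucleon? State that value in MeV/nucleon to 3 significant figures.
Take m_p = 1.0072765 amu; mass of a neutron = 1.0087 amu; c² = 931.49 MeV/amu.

⁵⁵₂₅Mn; 8.78 MeV/nucleon

⁵⁸₂₈Ni: Σm = 28(1.0072765) + 30(1.0087) = 58.4647420 amu; Δm = 0.5447620 amu; E_B = 507.44 MeV; E_B/A = 8.749 MeV
⁵⁵₂₅Mn: Σm = 25(1.0072765) + 30(1.0087) = 55.4429125 amu; Δm = 0.5185825 amu; E_B = 483.05 MeV; E_B/A = 8.783 MeV
⁵⁵₂₅Mn has the higher binding energy per nucleon, so it is the more tightly bound nucleus.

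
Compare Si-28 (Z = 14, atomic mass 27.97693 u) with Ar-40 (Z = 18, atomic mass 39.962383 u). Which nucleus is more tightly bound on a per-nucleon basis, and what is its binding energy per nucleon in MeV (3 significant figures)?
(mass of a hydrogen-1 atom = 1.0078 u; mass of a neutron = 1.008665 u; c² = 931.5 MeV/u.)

Ar-40; 8.58 MeV/nucleon

Si-28: Σm = 14(1.0078) + 14(1.008665) = 28.230510 u; Δm = 0.253580 u; E_B = 236.21 MeV; E_B/A = 8.436 MeV
Ar-40: Σm = 18(1.0078) + 22(1.008665) = 40.331030 u; Δm = 0.368647 u; E_B = 343.395 MeV; E_B/A = 8.5849 MeV
Ar-40 has the higher binding energy per nucleon, so it is the more tightly bound nucleus.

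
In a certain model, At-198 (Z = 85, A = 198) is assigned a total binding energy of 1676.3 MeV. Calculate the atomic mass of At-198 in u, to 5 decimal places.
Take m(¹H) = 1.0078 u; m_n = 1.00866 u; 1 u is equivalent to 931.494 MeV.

Mass defect = 1676.3 MeV / (931.494 MeV/u) = 1.7995822 u
Constituent mass = 85(1.0078) + 113(1.00866) = 199.64158 u
Atomic mass = 199.64158 − 1.7995822 = 197.8419978 u ≈ 197.84200 u (to 5 decimal places)

197.84200 u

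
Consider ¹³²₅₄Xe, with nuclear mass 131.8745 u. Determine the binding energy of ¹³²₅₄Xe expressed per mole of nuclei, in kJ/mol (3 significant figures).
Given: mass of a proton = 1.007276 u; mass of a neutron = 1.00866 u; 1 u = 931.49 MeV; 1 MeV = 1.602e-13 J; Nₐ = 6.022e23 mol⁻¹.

1.07e+11 kJ/mol

Total constituent mass: 54 × 1.007276 + 78 × 1.00866 = 133.068384 u
Δm = 133.068384 − 131.8745 = 1.193884 u
Binding energy = Δm·c² = 1.193884 × 931.49 MeV/u = 1112.09 MeV
Per nucleus in joules: 1112.09 MeV × 1.602e-13 J/MeV = 1.7816e-10 J
Per mole: 1.7816e-10 J × 6.022e23 mol⁻¹ = 1.0729e+14 J/mol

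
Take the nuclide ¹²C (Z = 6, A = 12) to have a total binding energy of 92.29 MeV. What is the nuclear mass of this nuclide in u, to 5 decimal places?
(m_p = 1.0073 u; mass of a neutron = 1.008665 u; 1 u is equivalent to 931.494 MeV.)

11.99671 u

Mass defect = 92.29 MeV / (931.494 MeV/u) = 0.0990774 u
Constituent mass = 6(1.0073) + 6(1.008665) = 12.095790 u
Nuclear mass = 12.095790 − 0.0990774 = 11.9967126 u ≈ 11.99671 u (to 5 decimal places)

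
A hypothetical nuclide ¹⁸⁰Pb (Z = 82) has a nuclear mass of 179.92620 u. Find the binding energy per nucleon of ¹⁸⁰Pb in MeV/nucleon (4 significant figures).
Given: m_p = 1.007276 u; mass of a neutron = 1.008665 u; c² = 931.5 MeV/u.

7.864 MeV/nucleon

With 82 protons and 98 neutrons (A = 180):
Mass of separated nucleons = 82(1.007276) + 98(1.008665) = 82.596632 + 98.849170 = 181.445802 u
Δm = 181.445802 − 179.92620 = 1.519602 u
Converting to energy: 1.519602 u × 931.5 MeV/u = 1415.51 MeV
BE/A = 1415.51 MeV / 180 = 7.864 MeV/nucleon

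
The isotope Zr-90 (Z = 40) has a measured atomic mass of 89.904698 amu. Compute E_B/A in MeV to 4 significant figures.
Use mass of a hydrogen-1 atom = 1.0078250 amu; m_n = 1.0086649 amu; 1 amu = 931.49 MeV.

8.710 MeV/nucleon

Z = 40, so N = A − Z = 90 − 40 = 50.
Σm = 40·m(¹H) + 50·m_n = 40.3130000 + 50.4332450 = 90.7462450 amu
Δm = 90.7462450 − 89.904698 = 0.8415470 amu
E_B = 0.8415470 × 931.49 = 783.893 MeV
Dividing by A = 90 gives 8.710 MeV per nucleon.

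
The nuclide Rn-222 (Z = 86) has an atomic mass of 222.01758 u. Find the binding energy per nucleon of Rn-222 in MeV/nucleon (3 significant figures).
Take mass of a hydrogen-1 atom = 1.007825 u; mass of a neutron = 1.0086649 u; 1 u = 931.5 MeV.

With 86 protons and 136 neutrons (A = 222):
Mass of separated nucleons = 86(1.007825) + 136(1.0086649) = 86.672950 + 137.1784264 = 223.8513764 u
Δm = 223.8513764 − 222.01758 = 1.8337964 u
E_B = 1.8337964 × 931.5 = 1708.18 MeV
BE/A = 1708.18 MeV / 222 = 7.6945 MeV/nucleon

7.69 MeV/nucleon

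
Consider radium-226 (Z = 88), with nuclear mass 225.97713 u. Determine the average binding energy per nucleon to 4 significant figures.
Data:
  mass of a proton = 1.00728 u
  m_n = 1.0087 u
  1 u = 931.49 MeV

The nucleus contains 88 protons and 226 − 88 = 138 neutrons.
Σm = 88·m_p + 138·m_n = 88.64064 + 139.2006 = 227.84124 u
Mass defect Δm = 227.84124 − 225.97713 = 1.86411 u
Converting to energy: 1.86411 u × 931.49 MeV/u = 1736.40 MeV
Dividing by A = 226 gives 7.683 MeV per nucleon.

7.683 MeV/nucleon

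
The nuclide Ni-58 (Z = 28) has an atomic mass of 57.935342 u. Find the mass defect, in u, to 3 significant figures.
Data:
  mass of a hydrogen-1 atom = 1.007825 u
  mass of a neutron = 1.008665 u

Z = 28, so N = A − Z = 58 − 28 = 30.
Mass of separated nucleons = 28(1.007825) + 30(1.008665) = 28.219100 + 30.259950 = 58.479050 u
The mass defect is 58.479050 − 57.935342 = 0.543708 u.

0.544 u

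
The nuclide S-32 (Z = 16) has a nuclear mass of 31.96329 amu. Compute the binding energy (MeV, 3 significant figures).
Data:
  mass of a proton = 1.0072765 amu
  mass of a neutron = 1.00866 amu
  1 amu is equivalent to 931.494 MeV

272 MeV

Z = 16, so N = A − Z = 32 − 16 = 16.
Mass of separated nucleons = 16(1.0072765) + 16(1.00866) = 16.1164240 + 16.13856 = 32.2549840 amu
Δm = 32.2549840 − 31.96329 = 0.2916940 amu
Binding energy = Δm·c² = 0.2916940 × 931.494 MeV/amu = 271.711 MeV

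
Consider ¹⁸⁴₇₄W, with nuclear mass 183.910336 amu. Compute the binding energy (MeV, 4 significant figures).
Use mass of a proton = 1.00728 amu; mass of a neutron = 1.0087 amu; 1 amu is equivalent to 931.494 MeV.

1477 MeV

Z = 74, so N = A − Z = 184 − 74 = 110.
Mass of separated nucleons = 74(1.00728) + 110(1.0087) = 74.53872 + 110.9570 = 185.49572 amu
The mass defect is 185.49572 − 183.910336 = 1.585384 amu.
Converting to energy: 1.585384 amu × 931.494 MeV/amu = 1476.78 MeV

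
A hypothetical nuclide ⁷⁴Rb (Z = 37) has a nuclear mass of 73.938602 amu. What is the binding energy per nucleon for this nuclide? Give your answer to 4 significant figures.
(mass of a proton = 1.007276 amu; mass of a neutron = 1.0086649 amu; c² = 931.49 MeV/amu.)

Mass of separated nucleons = 37(1.007276) + 37(1.0086649) = 37.269212 + 37.3206013 = 74.5898133 amu
Mass defect Δm = 74.5898133 − 73.938602 = 0.6512113 amu
E_B = 0.6512113 × 931.49 = 606.597 MeV
Per nucleon: 606.597 / 74 = 8.197 MeV

8.197 MeV/nucleon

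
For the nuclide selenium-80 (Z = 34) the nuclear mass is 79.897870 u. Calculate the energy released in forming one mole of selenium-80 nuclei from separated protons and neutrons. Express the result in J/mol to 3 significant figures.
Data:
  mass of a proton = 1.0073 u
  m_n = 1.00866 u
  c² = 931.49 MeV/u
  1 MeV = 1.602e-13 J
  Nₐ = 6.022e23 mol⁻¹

6.73e+13 J/mol

Total constituent mass: 34 × 1.0073 + 46 × 1.00866 = 80.64656 u
Mass defect Δm = 80.64656 − 79.897870 = 0.748690 u
Converting to energy: 0.748690 u × 931.49 MeV/u = 697.397 MeV
Per nucleus in joules: 697.397 MeV × 1.602e-13 J/MeV = 1.1172e-10 J
Per mole: 1.1172e-10 J × 6.022e23 mol⁻¹ = 6.7278e+13 J/mol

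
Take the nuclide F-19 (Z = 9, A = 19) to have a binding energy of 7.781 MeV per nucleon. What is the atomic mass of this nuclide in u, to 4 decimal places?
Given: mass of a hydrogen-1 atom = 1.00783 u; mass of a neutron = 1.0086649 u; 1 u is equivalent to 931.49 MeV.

Total binding energy = 19 × 7.781 = 147.839 MeV
Mass defect = 147.839 MeV / (931.49 MeV/u) = 0.158712 u
Constituent mass = 9(1.00783) + 10(1.0086649) = 19.1571190 u
Atomic mass = 19.1571190 − 0.158712 = 18.9984070 u ≈ 18.9984 u (to 4 decimal places)

18.9984 u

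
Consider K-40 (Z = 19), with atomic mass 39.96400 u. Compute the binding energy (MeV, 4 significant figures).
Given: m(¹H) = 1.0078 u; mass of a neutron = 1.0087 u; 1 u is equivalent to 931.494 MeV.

Mass of separated nucleons = 19(1.0078) + 21(1.0087) = 19.1482 + 21.1827 = 40.3309 u
Δm = 40.3309 − 39.96400 = 0.36690 u
Converting to energy: 0.36690 u × 931.494 MeV/u = 341.765 MeV

341.8 MeV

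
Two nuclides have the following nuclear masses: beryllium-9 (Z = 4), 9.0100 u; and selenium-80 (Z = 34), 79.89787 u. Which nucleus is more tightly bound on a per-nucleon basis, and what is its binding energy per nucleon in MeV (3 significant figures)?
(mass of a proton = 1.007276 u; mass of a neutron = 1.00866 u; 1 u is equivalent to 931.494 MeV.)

selenium-80; 8.71 MeV/nucleon

beryllium-9: Σm = 4(1.007276) + 5(1.00866) = 9.072404 u; Δm = 0.062404 u; E_B = 58.129 MeV; E_B/A = 6.459 MeV
selenium-80: Σm = 34(1.007276) + 46(1.00866) = 80.645744 u; Δm = 0.747874 u; E_B = 696.64 MeV; E_B/A = 8.708 MeV
selenium-80 has the higher binding energy per nucleon, so it is the more tightly bound nucleus.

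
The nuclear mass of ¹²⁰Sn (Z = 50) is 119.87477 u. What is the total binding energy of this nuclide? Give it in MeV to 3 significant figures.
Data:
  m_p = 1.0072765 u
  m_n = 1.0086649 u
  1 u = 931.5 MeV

The nucleus contains 50 protons and 120 − 50 = 70 neutrons.
Mass of separated nucleons = 50(1.0072765) + 70(1.0086649) = 50.3638250 + 70.6065430 = 120.9703680 u
Mass defect Δm = 120.9703680 − 119.87477 = 1.0955980 u
Converting to energy: 1.0955980 u × 931.5 MeV/u = 1020.55 MeV

1020 MeV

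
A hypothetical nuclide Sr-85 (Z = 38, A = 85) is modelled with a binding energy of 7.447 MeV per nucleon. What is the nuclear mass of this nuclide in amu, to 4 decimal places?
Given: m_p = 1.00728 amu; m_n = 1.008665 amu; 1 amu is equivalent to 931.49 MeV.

Total binding energy = 85 × 7.447 = 632.995 MeV
Mass defect = 632.995 MeV / (931.49 MeV/amu) = 0.679551 amu
Constituent mass = 38(1.00728) + 47(1.008665) = 85.683895 amu
Nuclear mass = 85.683895 − 0.679551 = 85.004344 amu ≈ 85.0043 amu (to 4 decimal places)

85.0043 amu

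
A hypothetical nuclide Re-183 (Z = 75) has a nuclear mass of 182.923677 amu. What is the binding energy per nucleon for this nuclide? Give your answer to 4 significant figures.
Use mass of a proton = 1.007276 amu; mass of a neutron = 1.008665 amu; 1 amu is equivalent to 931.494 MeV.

7.930 MeV/nucleon

The nucleus contains 75 protons and 183 − 75 = 108 neutrons.
Mass of separated nucleons = 75(1.007276) + 108(1.008665) = 75.545700 + 108.935820 = 184.481520 amu
The mass defect is 184.481520 − 182.923677 = 1.557843 amu.
Converting to energy: 1.557843 amu × 931.494 MeV/amu = 1451.12 MeV
BE/A = 1451.12 MeV / 183 = 7.930 MeV/nucleon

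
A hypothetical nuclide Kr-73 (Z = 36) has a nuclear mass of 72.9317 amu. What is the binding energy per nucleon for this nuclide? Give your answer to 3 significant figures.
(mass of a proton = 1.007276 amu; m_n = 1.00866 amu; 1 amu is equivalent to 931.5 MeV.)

8.30 MeV/nucleon

Z = 36, so N = A − Z = 73 − 36 = 37.
Total constituent mass: 36 × 1.007276 + 37 × 1.00866 = 73.582356 amu
The mass defect is 73.582356 − 72.9317 = 0.650656 amu.
Binding energy = Δm·c² = 0.650656 × 931.5 MeV/amu = 606.086 MeV
BE/A = 606.086 MeV / 73 = 8.303 MeV/nucleon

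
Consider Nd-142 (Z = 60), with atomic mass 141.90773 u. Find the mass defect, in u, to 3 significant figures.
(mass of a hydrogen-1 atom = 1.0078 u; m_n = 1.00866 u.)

1.27 u

Z = 60, so N = A − Z = 142 − 60 = 82.
Mass of separated nucleons = 60(1.0078) + 82(1.00866) = 60.4680 + 82.71012 = 143.17812 u
Δm = 143.17812 − 141.90773 = 1.27039 u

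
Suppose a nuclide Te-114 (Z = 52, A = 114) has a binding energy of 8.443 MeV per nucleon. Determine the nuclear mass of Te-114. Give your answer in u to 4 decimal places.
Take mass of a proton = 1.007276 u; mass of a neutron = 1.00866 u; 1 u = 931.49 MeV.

Total binding energy = 114 × 8.443 = 962.502 MeV
Mass defect = 962.502 MeV / (931.49 MeV/u) = 1.033293 u
Constituent mass = 52(1.007276) + 62(1.00866) = 114.915272 u
Nuclear mass = 114.915272 − 1.033293 = 113.881979 u ≈ 113.8820 u (to 4 decimal places)

113.8820 u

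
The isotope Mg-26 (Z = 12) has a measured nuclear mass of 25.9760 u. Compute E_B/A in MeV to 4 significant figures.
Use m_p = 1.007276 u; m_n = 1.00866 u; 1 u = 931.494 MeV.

8.332 MeV/nucleon

The nucleus contains 12 protons and 26 − 12 = 14 neutrons.
Mass of separated nucleons = 12(1.007276) + 14(1.00866) = 12.087312 + 14.12124 = 26.208552 u
Δm = 26.208552 − 25.9760 = 0.232552 u
Binding energy = Δm·c² = 0.232552 × 931.494 MeV/u = 216.621 MeV
Dividing by A = 26 gives 8.332 MeV per nucleon.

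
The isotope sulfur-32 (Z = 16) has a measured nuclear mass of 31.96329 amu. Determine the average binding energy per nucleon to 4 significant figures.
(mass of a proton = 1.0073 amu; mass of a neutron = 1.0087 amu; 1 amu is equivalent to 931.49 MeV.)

8.521 MeV/nucleon

Σm = 16·m_p + 16·m_n = 16.1168 + 16.1392 = 32.2560 amu
The mass defect is 32.2560 − 31.96329 = 0.29271 amu.
Binding energy = Δm·c² = 0.29271 × 931.49 MeV/amu = 272.656 MeV
Dividing by A = 32 gives 8.521 MeV per nucleon.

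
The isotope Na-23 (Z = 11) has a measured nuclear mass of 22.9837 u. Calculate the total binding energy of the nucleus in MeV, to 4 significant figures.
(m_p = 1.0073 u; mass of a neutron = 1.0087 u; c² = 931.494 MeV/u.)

With 11 protons and 12 neutrons (A = 23):
Total constituent mass: 11 × 1.0073 + 12 × 1.0087 = 23.1847 u
Δm = 23.1847 − 22.9837 = 0.2010 u
Converting to energy: 0.2010 u × 931.494 MeV/u = 187.230 MeV

187.2 MeV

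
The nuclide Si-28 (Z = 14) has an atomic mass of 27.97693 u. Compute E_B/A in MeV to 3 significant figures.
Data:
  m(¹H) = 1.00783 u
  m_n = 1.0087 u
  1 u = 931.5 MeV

8.47 MeV/nucleon

The nucleus contains 14 protons and 28 − 14 = 14 neutrons.
Mass of separated nucleons = 14(1.00783) + 14(1.0087) = 14.10962 + 14.1218 = 28.23142 u
Mass defect Δm = 28.23142 − 27.97693 = 0.25449 u
E_B = 0.25449 × 931.5 = 237.057 MeV
Dividing by A = 28 gives 8.466 MeV per nucleon.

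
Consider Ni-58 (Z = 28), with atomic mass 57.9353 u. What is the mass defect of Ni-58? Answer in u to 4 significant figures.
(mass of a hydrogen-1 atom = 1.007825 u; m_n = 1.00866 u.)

0.5436 u

With 28 protons and 30 neutrons (A = 58):
Σm = 28·m(¹H) + 30·m_n = 28.219100 + 30.25980 = 58.478900 u
The mass defect is 58.478900 − 57.9353 = 0.543600 u.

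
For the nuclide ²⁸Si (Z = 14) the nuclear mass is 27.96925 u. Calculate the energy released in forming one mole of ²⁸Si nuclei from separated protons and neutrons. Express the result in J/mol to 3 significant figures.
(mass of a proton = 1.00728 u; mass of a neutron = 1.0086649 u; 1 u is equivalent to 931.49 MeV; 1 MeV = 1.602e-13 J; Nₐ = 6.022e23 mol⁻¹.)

2.28e+13 J/mol

Total constituent mass: 14 × 1.00728 + 14 × 1.0086649 = 28.2232286 u
Δm = 28.2232286 − 27.96925 = 0.2539786 u
E_B = 0.2539786 × 931.49 = 236.579 MeV
Per nucleus in joules: 236.579 MeV × 1.602e-13 J/MeV = 3.7900e-11 J
Per mole: 3.7900e-11 J × 6.022e23 mol⁻¹ = 2.2823e+13 J/mol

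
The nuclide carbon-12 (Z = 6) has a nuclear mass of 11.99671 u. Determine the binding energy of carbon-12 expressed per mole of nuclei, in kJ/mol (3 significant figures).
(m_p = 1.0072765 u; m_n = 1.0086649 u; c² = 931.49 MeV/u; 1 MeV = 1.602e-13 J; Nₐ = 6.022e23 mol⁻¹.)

8.89e+09 kJ/mol

With 6 protons and 6 neutrons (A = 12):
Mass of separated nucleons = 6(1.0072765) + 6(1.0086649) = 6.0436590 + 6.0519894 = 12.0956484 u
Δm = 12.0956484 − 11.99671 = 0.0989384 u
Converting to energy: 0.0989384 u × 931.49 MeV/u = 92.1601 MeV
Per nucleus in joules: 92.1601 MeV × 1.602e-13 J/MeV = 1.4764e-11 J
Per mole: 1.4764e-11 J × 6.022e23 mol⁻¹ = 8.8909e+12 J/mol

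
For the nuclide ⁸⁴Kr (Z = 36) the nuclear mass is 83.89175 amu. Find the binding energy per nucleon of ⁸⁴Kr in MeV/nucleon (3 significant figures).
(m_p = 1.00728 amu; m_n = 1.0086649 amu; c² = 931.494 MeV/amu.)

8.72 MeV/nucleon

Total constituent mass: 36 × 1.00728 + 48 × 1.0086649 = 84.6779952 amu
Mass defect Δm = 84.6779952 − 83.89175 = 0.7862452 amu
Binding energy = Δm·c² = 0.7862452 × 931.494 MeV/amu = 732.383 MeV
BE/A = 732.383 MeV / 84 = 8.719 MeV/nucleon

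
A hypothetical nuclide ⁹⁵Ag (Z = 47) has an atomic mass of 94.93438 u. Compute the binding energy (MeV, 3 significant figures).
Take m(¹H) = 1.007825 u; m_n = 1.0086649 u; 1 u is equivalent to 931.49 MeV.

791 MeV

Mass of separated nucleons = 47(1.007825) + 48(1.0086649) = 47.367775 + 48.4159152 = 95.7836902 u
The mass defect is 95.7836902 − 94.93438 = 0.8493102 u.
Binding energy = Δm·c² = 0.8493102 × 931.49 MeV/u = 791.124 MeV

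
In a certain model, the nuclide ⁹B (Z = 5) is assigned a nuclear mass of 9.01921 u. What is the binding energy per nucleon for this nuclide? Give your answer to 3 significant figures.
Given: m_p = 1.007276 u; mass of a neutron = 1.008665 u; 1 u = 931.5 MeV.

The nucleus contains 5 protons and 9 − 5 = 4 neutrons.
Total constituent mass: 5 × 1.007276 + 4 × 1.008665 = 9.071040 u
The mass defect is 9.071040 − 9.01921 = 0.051830 u.
Converting to energy: 0.051830 u × 931.5 MeV/u = 48.2796 MeV
BE/A = 48.2796 MeV / 9 = 5.364 MeV/nucleon

5.36 MeV/nucleon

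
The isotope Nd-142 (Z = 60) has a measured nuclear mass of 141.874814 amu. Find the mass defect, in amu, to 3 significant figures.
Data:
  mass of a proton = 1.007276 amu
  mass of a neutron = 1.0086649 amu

Mass of separated nucleons = 60(1.007276) + 82(1.0086649) = 60.436560 + 82.7105218 = 143.1470818 amu
Δm = 143.1470818 − 141.874814 = 1.2722678 amu

1.27 amu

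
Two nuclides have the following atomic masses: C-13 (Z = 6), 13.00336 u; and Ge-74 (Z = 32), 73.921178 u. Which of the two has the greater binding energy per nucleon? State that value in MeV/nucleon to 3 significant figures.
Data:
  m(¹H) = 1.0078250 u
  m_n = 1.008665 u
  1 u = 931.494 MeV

Ge-74; 8.73 MeV/nucleon

C-13: Σm = 6(1.0078250) + 7(1.008665) = 13.1076050 u; Δm = 0.1042450 u; E_B = 97.104 MeV; E_B/A = 7.470 MeV
Ge-74: Σm = 32(1.0078250) + 42(1.008665) = 74.6143300 u; Δm = 0.6931520 u; E_B = 645.67 MeV; E_B/A = 8.725 MeV
Ge-74 has the higher binding energy per nucleon, so it is the more tightly bound nucleus.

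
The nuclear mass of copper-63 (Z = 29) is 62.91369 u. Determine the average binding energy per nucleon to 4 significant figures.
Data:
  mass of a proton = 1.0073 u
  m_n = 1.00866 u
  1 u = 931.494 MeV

8.760 MeV/nucleon

Σm = 29·m_p + 34·m_n = 29.2117 + 34.29444 = 63.50614 u
Δm = 63.50614 − 62.91369 = 0.59245 u
Binding energy = Δm·c² = 0.59245 × 931.494 MeV/u = 551.864 MeV
Dividing by A = 63 gives 8.760 MeV per nucleon.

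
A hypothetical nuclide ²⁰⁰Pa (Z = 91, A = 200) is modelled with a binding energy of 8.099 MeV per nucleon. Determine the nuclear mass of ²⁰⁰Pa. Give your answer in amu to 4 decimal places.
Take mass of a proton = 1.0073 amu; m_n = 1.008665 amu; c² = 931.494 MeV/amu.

Total binding energy = 200 × 8.099 = 1619.800 MeV
Mass defect = 1619.800 MeV / (931.494 MeV/amu) = 1.738927 amu
Constituent mass = 91(1.0073) + 109(1.008665) = 201.608785 amu
Nuclear mass = 201.608785 − 1.738927 = 199.869858 amu ≈ 199.8699 amu (to 4 decimal places)

199.8699 amu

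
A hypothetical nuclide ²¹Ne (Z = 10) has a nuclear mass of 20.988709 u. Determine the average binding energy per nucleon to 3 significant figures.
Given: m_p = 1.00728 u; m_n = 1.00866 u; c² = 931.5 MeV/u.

7.96 MeV/nucleon

The nucleus contains 10 protons and 21 − 10 = 11 neutrons.
Total constituent mass: 10 × 1.00728 + 11 × 1.00866 = 21.16806 u
Mass defect Δm = 21.16806 − 20.988709 = 0.179351 u
E_B = 0.179351 × 931.5 = 167.065 MeV
Dividing by A = 21 gives 7.955 MeV per nucleon.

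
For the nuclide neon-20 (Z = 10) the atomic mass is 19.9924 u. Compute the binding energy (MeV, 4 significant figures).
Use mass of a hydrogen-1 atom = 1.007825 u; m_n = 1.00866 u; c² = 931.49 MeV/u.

160.6 MeV

Σm = 10·m(¹H) + 10·m_n = 10.078250 + 10.08660 = 20.164850 u
The mass defect is 20.164850 − 19.9924 = 0.172450 u.
Binding energy = Δm·c² = 0.172450 × 931.49 MeV/u = 160.635 MeV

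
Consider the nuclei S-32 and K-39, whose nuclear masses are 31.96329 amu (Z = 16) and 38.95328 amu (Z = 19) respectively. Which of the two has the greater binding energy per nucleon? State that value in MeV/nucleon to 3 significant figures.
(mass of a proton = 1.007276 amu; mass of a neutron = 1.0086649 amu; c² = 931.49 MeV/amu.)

K-39; 8.56 MeV/nucleon

S-32: Σm = 16(1.007276) + 16(1.0086649) = 32.2550544 amu; Δm = 0.2917644 amu; E_B = 271.78 MeV; E_B/A = 8.493 MeV
K-39: Σm = 19(1.007276) + 20(1.0086649) = 39.3115420 amu; Δm = 0.3582620 amu; E_B = 333.72 MeV; E_B/A = 8.557 MeV
K-39 has the higher binding energy per nucleon, so it is the more tightly bound nucleus.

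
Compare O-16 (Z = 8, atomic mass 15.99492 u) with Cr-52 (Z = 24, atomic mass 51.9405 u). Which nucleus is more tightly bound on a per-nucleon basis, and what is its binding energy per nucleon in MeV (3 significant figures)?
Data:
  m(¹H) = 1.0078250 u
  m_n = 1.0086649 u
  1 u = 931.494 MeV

Cr-52; 8.78 MeV/nucleon

O-16: Σm = 8(1.0078250) + 8(1.0086649) = 16.1319192 u; Δm = 0.1369992 u; E_B = 127.61 MeV; E_B/A = 7.976 MeV
Cr-52: Σm = 24(1.0078250) + 28(1.0086649) = 52.4304172 u; Δm = 0.4899172 u; E_B = 456.35 MeV; E_B/A = 8.776 MeV
Cr-52 has the higher binding energy per nucleon, so it is the more tightly bound nucleus.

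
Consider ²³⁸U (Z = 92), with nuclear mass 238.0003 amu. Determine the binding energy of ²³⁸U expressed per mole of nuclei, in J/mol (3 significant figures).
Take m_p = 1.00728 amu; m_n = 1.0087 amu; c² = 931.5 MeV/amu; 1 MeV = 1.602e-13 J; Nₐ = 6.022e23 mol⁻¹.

1.74e+14 J/mol

Total constituent mass: 92 × 1.00728 + 146 × 1.0087 = 239.93996 amu
The mass defect is 239.93996 − 238.0003 = 1.93966 amu.
Binding energy = Δm·c² = 1.93966 × 931.5 MeV/amu = 1806.79 MeV
Per nucleus in joules: 1806.79 MeV × 1.602e-13 J/MeV = 2.8945e-10 J
Per mole: 2.8945e-10 J × 6.022e23 mol⁻¹ = 1.7431e+14 J/mol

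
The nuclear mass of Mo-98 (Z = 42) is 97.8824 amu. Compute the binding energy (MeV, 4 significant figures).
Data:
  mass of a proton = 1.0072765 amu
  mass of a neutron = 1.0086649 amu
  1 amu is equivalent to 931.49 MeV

The nucleus contains 42 protons and 98 − 42 = 56 neutrons.
Σm = 42·m_p + 56·m_n = 42.3056130 + 56.4852344 = 98.7908474 amu
Mass defect Δm = 98.7908474 − 97.8824 = 0.9084474 amu
E_B = 0.9084474 × 931.49 = 846.210 MeV

846.2 MeV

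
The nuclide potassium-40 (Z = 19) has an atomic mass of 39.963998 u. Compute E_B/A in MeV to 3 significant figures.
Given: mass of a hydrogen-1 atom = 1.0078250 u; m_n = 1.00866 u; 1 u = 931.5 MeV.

8.54 MeV/nucleon

Z = 19, so N = A − Z = 40 − 19 = 21.
Σm = 19·m(¹H) + 21·m_n = 19.1486750 + 21.18186 = 40.3305350 u
The mass defect is 40.3305350 − 39.963998 = 0.3665370 u.
Binding energy = Δm·c² = 0.3665370 × 931.5 MeV/u = 341.429 MeV
Dividing by A = 40 gives 8.536 MeV per nucleon.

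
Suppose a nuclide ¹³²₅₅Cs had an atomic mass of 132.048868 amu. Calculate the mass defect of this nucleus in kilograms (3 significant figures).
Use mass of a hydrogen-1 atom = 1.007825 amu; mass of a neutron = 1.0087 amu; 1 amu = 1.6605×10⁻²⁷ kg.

1.75e-27 kg

Z = 55, so N = A − Z = 132 − 55 = 77.
Total constituent mass: 55 × 1.007825 + 77 × 1.0087 = 133.100275 amu
The mass defect is 133.100275 − 132.048868 = 1.051407 amu.
In SI units: 1.051407 amu × 1.6605×10⁻²⁷ kg/amu = 1.7459e-27 kg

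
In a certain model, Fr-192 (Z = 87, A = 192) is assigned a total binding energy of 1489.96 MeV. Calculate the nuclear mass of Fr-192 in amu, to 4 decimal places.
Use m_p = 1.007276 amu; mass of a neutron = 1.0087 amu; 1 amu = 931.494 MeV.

191.9470 amu

Mass defect = 1489.96 MeV / (931.494 MeV/amu) = 1.599538 amu
Constituent mass = 87(1.007276) + 105(1.0087) = 193.546512 amu
Nuclear mass = 193.546512 − 1.599538 = 191.946974 amu ≈ 191.9470 amu (to 4 decimal places)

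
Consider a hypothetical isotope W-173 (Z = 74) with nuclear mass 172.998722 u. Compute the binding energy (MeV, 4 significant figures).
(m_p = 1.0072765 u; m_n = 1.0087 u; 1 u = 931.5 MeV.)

The nucleus contains 74 protons and 173 − 74 = 99 neutrons.
Σm = 74·m_p + 99·m_n = 74.5384610 + 99.8613 = 174.3997610 u
The mass defect is 174.3997610 − 172.998722 = 1.4010390 u.
E_B = 1.4010390 × 931.5 = 1305.07 MeV

1305 MeV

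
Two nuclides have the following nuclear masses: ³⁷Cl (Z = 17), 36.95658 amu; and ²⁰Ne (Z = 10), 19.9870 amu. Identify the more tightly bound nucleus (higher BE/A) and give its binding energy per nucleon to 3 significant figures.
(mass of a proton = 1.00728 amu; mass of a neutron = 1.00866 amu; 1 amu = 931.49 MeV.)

³⁷Cl; 8.57 MeV/nucleon

³⁷Cl: Σm = 17(1.00728) + 20(1.00866) = 37.29696 amu; Δm = 0.34038 amu; E_B = 317.06 MeV; E_B/A = 8.569 MeV
²⁰Ne: Σm = 10(1.00728) + 10(1.00866) = 20.15940 amu; Δm = 0.17240 amu; E_B = 160.589 MeV; E_B/A = 8.029 MeV
³⁷Cl has the higher binding energy per nucleon, so it is the more tightly bound nucleus.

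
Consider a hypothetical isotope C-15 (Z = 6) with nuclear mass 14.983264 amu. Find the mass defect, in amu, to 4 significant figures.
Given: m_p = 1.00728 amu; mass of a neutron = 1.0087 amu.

0.1387 amu

Z = 6, so N = A − Z = 15 − 6 = 9.
Total constituent mass: 6 × 1.00728 + 9 × 1.0087 = 15.12198 amu
Mass defect Δm = 15.12198 − 14.983264 = 0.138716 amu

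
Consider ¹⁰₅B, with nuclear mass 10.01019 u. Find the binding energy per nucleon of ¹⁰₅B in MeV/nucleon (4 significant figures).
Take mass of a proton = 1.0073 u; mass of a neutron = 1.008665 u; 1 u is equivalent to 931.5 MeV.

6.487 MeV/nucleon

The nucleus contains 5 protons and 10 − 5 = 5 neutrons.
Mass of separated nucleons = 5(1.0073) + 5(1.008665) = 5.0365 + 5.043325 = 10.079825 u
Δm = 10.079825 − 10.01019 = 0.069635 u
Converting to energy: 0.069635 u × 931.5 MeV/u = 64.8650 MeV
Dividing by A = 10 gives 6.487 MeV per nucleon.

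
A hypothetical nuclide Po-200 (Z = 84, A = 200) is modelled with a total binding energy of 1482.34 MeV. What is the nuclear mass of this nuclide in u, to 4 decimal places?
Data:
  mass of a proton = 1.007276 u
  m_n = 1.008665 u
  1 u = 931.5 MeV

Mass defect = 1482.34 MeV / (931.5 MeV/u) = 1.591347 u
Constituent mass = 84(1.007276) + 116(1.008665) = 201.616324 u
Nuclear mass = 201.616324 − 1.591347 = 200.024977 u ≈ 200.0250 u (to 4 decimal places)

200.0250 u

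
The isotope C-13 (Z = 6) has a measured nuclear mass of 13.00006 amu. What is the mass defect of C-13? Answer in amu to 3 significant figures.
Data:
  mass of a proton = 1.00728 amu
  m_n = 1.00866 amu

0.104 amu

Mass of separated nucleons = 6(1.00728) + 7(1.00866) = 6.04368 + 7.06062 = 13.10430 amu
Δm = 13.10430 − 13.00006 = 0.10424 amu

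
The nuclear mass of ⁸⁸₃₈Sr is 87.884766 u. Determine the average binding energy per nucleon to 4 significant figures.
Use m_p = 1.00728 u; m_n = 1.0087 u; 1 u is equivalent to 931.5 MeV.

8.753 MeV/nucleon

The nucleus contains 38 protons and 88 − 38 = 50 neutrons.
Mass of separated nucleons = 38(1.00728) + 50(1.0087) = 38.27664 + 50.4350 = 88.71164 u
Δm = 88.71164 − 87.884766 = 0.826874 u
Binding energy = Δm·c² = 0.826874 × 931.5 MeV/u = 770.233 MeV
Per nucleon: 770.233 / 88 = 8.753 MeV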